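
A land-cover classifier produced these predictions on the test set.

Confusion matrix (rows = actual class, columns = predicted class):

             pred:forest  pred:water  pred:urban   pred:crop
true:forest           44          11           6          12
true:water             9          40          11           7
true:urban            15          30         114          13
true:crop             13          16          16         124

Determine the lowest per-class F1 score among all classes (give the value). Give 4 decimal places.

Per-class F1 score (2·TP/(2·TP+FP+FN)):
  forest: TP=44, FP=9+15+13=37, FN=11+6+12=29 → 88/154 = 0.57143
  water: TP=40, FP=11+30+16=57, FN=9+11+7=27 → 80/164 = 0.48780
  urban: TP=114, FP=6+11+16=33, FN=15+30+13=58 → 228/319 = 0.71473
  crop: TP=124, FP=12+7+13=32, FN=13+16+16=45 → 248/325 = 0.76308
Lowest is class 'water' with F1 score = 0.4878.

0.4878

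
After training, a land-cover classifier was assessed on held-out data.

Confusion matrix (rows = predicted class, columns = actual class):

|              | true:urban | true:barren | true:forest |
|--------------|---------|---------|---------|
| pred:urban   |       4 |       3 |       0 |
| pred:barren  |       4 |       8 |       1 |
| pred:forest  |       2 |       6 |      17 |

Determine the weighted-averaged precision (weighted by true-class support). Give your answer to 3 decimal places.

Per-class precision (TP/(TP+FP)):
  urban: TP=4, FP=3+0=3 → 4/7 = 0.5714
  barren: TP=8, FP=4+1=5 → 8/13 = 0.6154
  forest: TP=17, FP=2+6=8 → 17/25 = 0.6800
Weighted-precision = Σ (supportᵢ/N)·precisionᵢ with N=45: (10/45)·0.5714 + (17/45)·0.6154 + (18/45)·0.6800 = 0.631

0.631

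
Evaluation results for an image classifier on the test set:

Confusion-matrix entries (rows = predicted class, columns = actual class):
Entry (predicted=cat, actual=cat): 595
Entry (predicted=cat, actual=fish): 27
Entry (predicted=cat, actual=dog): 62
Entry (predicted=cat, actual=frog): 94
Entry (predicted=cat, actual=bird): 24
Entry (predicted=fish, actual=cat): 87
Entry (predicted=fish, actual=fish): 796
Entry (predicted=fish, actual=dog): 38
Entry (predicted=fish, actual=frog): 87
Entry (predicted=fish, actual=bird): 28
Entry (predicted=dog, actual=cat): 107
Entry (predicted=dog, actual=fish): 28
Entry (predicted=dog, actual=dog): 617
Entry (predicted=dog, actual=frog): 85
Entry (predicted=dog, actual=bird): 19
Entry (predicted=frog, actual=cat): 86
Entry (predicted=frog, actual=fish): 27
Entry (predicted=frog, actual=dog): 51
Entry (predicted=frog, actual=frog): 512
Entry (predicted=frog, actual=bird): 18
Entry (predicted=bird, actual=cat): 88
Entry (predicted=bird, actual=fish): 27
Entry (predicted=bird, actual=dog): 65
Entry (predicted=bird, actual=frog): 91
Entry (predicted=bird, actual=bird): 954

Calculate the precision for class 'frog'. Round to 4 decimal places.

0.7378

precision = TP/(TP+FP).
frog: TP=512, FP=86+27+51+18=182 → 512/694 = 0.73775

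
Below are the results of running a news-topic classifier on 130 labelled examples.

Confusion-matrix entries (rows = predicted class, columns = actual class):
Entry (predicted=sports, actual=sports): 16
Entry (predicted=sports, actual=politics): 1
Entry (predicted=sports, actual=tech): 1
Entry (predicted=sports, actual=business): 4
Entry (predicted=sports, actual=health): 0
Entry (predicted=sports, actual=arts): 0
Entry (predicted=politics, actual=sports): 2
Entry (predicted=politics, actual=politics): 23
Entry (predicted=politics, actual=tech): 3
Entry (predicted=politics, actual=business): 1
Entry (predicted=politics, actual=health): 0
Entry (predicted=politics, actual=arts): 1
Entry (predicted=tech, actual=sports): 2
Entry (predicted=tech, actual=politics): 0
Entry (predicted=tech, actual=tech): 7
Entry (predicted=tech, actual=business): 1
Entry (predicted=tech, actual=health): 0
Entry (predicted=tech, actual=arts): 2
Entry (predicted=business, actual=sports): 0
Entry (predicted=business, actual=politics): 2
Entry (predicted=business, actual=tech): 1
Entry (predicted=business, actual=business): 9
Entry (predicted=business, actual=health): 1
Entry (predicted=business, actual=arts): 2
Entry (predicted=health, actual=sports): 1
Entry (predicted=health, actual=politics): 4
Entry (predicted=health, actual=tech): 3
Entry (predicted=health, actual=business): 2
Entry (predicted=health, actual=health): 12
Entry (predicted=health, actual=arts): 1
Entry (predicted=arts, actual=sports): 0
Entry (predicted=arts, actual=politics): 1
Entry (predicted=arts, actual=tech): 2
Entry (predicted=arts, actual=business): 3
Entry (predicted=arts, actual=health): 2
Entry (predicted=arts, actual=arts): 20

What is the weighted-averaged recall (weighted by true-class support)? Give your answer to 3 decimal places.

Per-class recall (TP/(TP+FN)):
  sports: TP=16, FN=2+2+0+1+0=5 → 16/21 = 0.7619
  politics: TP=23, FN=1+0+2+4+1=8 → 23/31 = 0.7419
  tech: TP=7, FN=1+3+1+3+2=10 → 7/17 = 0.4118
  business: TP=9, FN=4+1+1+2+3=11 → 9/20 = 0.4500
  health: TP=12, FN=0+0+0+1+2=3 → 12/15 = 0.8000
  arts: TP=20, FN=0+1+2+2+1=6 → 20/26 = 0.7692
Weighted-recall = Σ (supportᵢ/N)·recallᵢ with N=130: (21/130)·0.7619 + (31/130)·0.7419 + (17/130)·0.4118 + (20/130)·0.4500 + (15/130)·0.8000 + (26/130)·0.7692 = 0.669

0.669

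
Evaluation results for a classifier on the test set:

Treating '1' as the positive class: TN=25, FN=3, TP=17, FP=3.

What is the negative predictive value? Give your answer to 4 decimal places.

0.8929

NPV = TN/(TN+FN) = 25/(25+3) = 0.8929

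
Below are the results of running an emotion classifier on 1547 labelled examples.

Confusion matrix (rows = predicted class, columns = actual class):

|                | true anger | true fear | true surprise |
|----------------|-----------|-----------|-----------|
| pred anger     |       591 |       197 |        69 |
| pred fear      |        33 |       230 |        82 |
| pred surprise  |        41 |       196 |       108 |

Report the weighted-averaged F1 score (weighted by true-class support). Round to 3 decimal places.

Per-class F1 score (2·TP/(2·TP+FP+FN)):
  anger: TP=591, FP=197+69=266, FN=33+41=74 → 1182/1522 = 0.7766
  fear: TP=230, FP=33+82=115, FN=197+196=393 → 460/968 = 0.4752
  surprise: TP=108, FP=41+196=237, FN=69+82=151 → 216/604 = 0.3576
Weighted-F1 score = Σ (supportᵢ/N)·F1 scoreᵢ with N=1547: (665/1547)·0.7766 + (623/1547)·0.4752 + (259/1547)·0.3576 = 0.585

0.585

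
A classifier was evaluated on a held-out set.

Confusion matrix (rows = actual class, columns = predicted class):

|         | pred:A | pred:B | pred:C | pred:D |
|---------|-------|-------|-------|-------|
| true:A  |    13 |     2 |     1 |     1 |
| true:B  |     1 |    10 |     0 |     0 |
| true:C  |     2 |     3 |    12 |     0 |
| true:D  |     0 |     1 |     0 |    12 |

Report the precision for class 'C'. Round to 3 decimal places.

Treat 'C' as positive and all other classes as negative.
precision = TP/(TP+FP).
C: TP=12, FP=1+0+0=1 → 12/13 = 0.9231

0.923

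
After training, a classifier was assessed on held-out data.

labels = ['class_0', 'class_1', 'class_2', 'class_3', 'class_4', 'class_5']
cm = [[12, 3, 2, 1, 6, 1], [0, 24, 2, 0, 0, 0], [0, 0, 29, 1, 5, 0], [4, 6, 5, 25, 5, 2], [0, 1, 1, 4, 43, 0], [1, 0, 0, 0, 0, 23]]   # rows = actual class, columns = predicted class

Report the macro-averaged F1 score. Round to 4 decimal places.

Per-class F1 score (2·TP/(2·TP+FP+FN)):
  class_0: TP=12, FP=0+0+4+0+1=5, FN=3+2+1+6+1=13 → 24/42 = 0.57143
  class_1: TP=24, FP=3+0+6+1+0=10, FN=0+2+0+0+0=2 → 48/60 = 0.80000
  class_2: TP=29, FP=2+2+5+1+0=10, FN=0+0+1+5+0=6 → 58/74 = 0.78378
  class_3: TP=25, FP=1+0+1+4+0=6, FN=4+6+5+5+2=22 → 50/78 = 0.64103
  class_4: TP=43, FP=6+0+5+5+0=16, FN=0+1+1+4+0=6 → 86/108 = 0.79630
  class_5: TP=23, FP=1+0+0+2+0=3, FN=1+0+0+0+0=1 → 46/50 = 0.92000
Macro-F1 score = mean = (0.57143 + 0.80000 + 0.78378 + 0.64103 + 0.79630 + 0.92000) / 6 = 0.7521

0.7521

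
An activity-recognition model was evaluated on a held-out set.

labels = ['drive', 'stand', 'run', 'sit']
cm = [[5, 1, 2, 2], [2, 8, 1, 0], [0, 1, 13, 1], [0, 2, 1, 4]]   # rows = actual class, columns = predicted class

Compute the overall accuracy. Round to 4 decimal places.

Accuracy = trace / total = (5+8+13+4=30) / 43 = 30/43 = 0.6977

0.6977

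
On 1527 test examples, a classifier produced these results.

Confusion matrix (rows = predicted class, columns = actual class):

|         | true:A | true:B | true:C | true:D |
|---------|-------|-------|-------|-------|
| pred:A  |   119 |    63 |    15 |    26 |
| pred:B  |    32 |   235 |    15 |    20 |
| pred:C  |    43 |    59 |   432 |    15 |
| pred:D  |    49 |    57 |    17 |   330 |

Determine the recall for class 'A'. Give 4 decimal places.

One-vs-rest for 'A': TP = diagonal; FP = other classes predicted 'A'; FN = 'A' predicted as other.
recall = TP/(TP+FN).
A: TP=119, FN=32+43+49=124 → 119/243 = 0.48971

0.4897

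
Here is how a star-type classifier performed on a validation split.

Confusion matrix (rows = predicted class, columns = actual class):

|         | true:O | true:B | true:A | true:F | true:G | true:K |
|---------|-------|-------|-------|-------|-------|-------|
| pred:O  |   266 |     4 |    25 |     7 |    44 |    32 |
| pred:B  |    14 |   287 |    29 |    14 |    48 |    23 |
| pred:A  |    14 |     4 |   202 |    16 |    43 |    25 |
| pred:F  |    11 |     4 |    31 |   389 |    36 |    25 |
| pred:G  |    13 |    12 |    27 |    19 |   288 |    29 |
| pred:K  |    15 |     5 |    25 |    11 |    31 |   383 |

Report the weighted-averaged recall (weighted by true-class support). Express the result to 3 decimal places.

0.741

Per-class recall (TP/(TP+FN)):
  O: TP=266, FN=14+14+11+13+15=67 → 266/333 = 0.7988
  B: TP=287, FN=4+4+4+12+5=29 → 287/316 = 0.9082
  A: TP=202, FN=25+29+31+27+25=137 → 202/339 = 0.5959
  F: TP=389, FN=7+14+16+19+11=67 → 389/456 = 0.8531
  G: TP=288, FN=44+48+43+36+31=202 → 288/490 = 0.5878
  K: TP=383, FN=32+23+25+25+29=134 → 383/517 = 0.7408
Weighted-recall = Σ (supportᵢ/N)·recallᵢ with N=2451: (333/2451)·0.7988 + (316/2451)·0.9082 + (339/2451)·0.5959 + (456/2451)·0.8531 + (490/2451)·0.5878 + (517/2451)·0.7408 = 0.741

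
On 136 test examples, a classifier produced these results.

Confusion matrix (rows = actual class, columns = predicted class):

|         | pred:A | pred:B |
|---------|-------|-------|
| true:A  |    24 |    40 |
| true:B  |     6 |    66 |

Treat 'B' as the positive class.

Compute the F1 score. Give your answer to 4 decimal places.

0.7416

Precision = TP/(TP+FP) = 66/106 = 0.6226
Recall = TP/(TP+FN) = 66/72 = 0.9167
F1 = 2·TP/(2·TP+FP+FN) = 132/178 = 0.7416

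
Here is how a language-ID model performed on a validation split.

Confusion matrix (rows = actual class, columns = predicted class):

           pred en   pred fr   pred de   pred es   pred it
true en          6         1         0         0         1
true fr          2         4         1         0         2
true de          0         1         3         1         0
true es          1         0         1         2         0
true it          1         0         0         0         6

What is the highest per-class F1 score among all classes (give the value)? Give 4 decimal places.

Per-class F1 score (2·TP/(2·TP+FP+FN)):
  en: TP=6, FP=2+0+1+1=4, FN=1+0+0+1=2 → 12/18 = 0.66667
  fr: TP=4, FP=1+1+0+0=2, FN=2+1+0+2=5 → 8/15 = 0.53333
  de: TP=3, FP=0+1+1+0=2, FN=0+1+1+0=2 → 6/10 = 0.60000
  es: TP=2, FP=0+0+1+0=1, FN=1+0+1+0=2 → 4/7 = 0.57143
  it: TP=6, FP=1+2+0+0=3, FN=1+0+0+0=1 → 12/16 = 0.75000
Highest is class 'it' with F1 score = 0.7500.

0.7500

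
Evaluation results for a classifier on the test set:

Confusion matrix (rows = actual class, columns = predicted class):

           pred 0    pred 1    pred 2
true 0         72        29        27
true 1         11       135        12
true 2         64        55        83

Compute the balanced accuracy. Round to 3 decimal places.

Balanced accuracy = mean of per-class recall.
  0: recall = 72/128 = 0.5625
  1: recall = 135/158 = 0.8544
  2: recall = 83/202 = 0.4109
Mean = (0.5625 + 0.8544 + 0.4109) / 3 = 0.609

0.609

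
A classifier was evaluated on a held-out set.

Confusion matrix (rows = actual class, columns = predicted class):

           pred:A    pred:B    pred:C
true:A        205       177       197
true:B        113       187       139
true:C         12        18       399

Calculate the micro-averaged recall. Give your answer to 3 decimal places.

0.547

Micro-averaging pools counts across classes: ΣTP=791, ΣFP=656, ΣFN=656.
Micro-recall = TP/(TP+FN) on pooled counts = 0.547 (equals overall accuracy in single-label multiclass).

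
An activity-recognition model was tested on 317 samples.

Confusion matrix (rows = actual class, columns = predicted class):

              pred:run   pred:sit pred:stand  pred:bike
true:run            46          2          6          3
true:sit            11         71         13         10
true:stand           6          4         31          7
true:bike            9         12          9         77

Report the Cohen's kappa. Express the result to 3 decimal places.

0.605

Observed agreement pₒ = trace/N = 225/317 = 0.7098
Expected agreement pₑ = Σ (rowᵢ·colᵢ)/N² = (57·72 + 105·89 + 48·59 + 107·97)/317² = 0.2653
κ = (pₒ − pₑ)/(1 − pₑ) = (0.7098 − 0.2653)/(1 − 0.2653) = 0.605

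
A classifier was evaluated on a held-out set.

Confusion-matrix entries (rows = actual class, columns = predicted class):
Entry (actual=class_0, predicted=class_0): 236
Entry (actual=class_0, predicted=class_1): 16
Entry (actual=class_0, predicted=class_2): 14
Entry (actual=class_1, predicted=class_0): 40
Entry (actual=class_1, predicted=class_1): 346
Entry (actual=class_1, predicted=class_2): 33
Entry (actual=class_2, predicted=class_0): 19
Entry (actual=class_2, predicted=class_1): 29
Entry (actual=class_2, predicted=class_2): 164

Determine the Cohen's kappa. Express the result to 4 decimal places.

0.7383

Observed agreement pₒ = trace/N = 746/897 = 0.83166
Expected agreement pₑ = Σ (rowᵢ·colᵢ)/N² = (266·295 + 419·391 + 212·211)/897² = 0.35673
κ = (pₒ − pₑ)/(1 − pₑ) = (0.83166 − 0.35673)/(1 − 0.35673) = 0.7383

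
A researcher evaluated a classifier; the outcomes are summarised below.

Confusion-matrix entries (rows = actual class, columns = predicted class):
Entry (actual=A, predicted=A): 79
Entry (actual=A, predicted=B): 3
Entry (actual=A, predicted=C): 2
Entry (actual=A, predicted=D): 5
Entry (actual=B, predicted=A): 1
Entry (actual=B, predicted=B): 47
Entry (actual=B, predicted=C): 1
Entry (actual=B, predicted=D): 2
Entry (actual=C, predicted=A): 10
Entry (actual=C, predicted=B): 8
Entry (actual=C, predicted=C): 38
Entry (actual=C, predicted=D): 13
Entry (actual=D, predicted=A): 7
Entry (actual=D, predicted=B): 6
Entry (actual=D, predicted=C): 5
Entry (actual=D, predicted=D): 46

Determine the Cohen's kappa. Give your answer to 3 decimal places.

Observed agreement pₒ = trace/N = 210/273 = 0.7692
Expected agreement pₑ = Σ (rowᵢ·colᵢ)/N² = (89·97 + 51·64 + 69·46 + 64·66)/273² = 0.2589
κ = (pₒ − pₑ)/(1 − pₑ) = (0.7692 − 0.2589)/(1 − 0.2589) = 0.689

0.689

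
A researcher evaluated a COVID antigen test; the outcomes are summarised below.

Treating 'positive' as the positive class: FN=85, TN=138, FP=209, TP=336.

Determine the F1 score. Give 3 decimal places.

0.696

Precision = TP/(TP+FP) = 336/545 = 0.6165
Recall = TP/(TP+FN) = 336/421 = 0.7981
F1 = 2·TP/(2·TP+FP+FN) = 672/966 = 0.696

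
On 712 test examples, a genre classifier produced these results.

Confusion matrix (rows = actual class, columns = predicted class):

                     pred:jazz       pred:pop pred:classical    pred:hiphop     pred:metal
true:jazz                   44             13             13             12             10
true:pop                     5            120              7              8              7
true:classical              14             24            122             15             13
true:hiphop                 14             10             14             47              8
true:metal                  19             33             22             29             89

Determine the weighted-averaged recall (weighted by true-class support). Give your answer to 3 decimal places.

Per-class recall (TP/(TP+FN)):
  jazz: TP=44, FN=13+13+12+10=48 → 44/92 = 0.4783
  pop: TP=120, FN=5+7+8+7=27 → 120/147 = 0.8163
  classical: TP=122, FN=14+24+15+13=66 → 122/188 = 0.6489
  hiphop: TP=47, FN=14+10+14+8=46 → 47/93 = 0.5054
  metal: TP=89, FN=19+33+22+29=103 → 89/192 = 0.4635
Weighted-recall = Σ (supportᵢ/N)·recallᵢ with N=712: (92/712)·0.4783 + (147/712)·0.8163 + (188/712)·0.6489 + (93/712)·0.5054 + (192/712)·0.4635 = 0.593

0.593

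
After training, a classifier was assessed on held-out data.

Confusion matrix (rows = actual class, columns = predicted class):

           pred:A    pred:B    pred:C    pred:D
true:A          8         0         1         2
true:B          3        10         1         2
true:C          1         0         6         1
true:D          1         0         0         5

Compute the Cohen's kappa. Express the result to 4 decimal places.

Observed agreement pₒ = trace/N = 29/41 = 0.70732
Expected agreement pₑ = Σ (rowᵢ·colᵢ)/N² = (11·13 + 16·10 + 8·8 + 6·10)/41² = 0.25402
κ = (pₒ − pₑ)/(1 − pₑ) = (0.70732 − 0.25402)/(1 − 0.25402) = 0.6077

0.6077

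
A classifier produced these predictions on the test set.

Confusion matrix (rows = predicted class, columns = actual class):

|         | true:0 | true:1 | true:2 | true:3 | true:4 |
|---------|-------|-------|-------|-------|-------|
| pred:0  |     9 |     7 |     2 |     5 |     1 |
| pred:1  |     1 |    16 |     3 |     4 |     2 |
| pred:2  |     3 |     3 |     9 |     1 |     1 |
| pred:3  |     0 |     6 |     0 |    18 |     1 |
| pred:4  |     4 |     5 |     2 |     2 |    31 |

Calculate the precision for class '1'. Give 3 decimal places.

One-vs-rest for '1': TP = diagonal; FP = other classes predicted '1'; FN = '1' predicted as other.
precision = TP/(TP+FP).
1: TP=16, FP=1+3+4+2=10 → 16/26 = 0.6154

0.615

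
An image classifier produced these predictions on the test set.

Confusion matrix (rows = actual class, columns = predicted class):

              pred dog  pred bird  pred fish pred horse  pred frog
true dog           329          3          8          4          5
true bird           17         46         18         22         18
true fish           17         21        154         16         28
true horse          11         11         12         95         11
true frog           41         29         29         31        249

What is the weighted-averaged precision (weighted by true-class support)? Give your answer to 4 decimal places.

Per-class precision (TP/(TP+FP)):
  dog: TP=329, FP=17+17+11+41=86 → 329/415 = 0.79277
  bird: TP=46, FP=3+21+11+29=64 → 46/110 = 0.41818
  fish: TP=154, FP=8+18+12+29=67 → 154/221 = 0.69683
  horse: TP=95, FP=4+22+16+31=73 → 95/168 = 0.56548
  frog: TP=249, FP=5+18+28+11=62 → 249/311 = 0.80064
Weighted-precision = Σ (supportᵢ/N)·precisionᵢ with N=1225: (349/1225)·0.79277 + (121/1225)·0.41818 + (236/1225)·0.69683 + (140/1225)·0.56548 + (379/1225)·0.80064 = 0.7137

0.7137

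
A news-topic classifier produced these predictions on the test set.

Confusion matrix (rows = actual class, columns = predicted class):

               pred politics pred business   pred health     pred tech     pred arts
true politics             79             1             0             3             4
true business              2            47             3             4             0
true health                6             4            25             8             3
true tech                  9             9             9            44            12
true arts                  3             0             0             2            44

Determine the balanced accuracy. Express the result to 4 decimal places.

0.7438

Balanced accuracy = mean of per-class recall.
  politics: recall = 79/87 = 0.90805
  business: recall = 47/56 = 0.83929
  health: recall = 25/46 = 0.54348
  tech: recall = 44/83 = 0.53012
  arts: recall = 44/49 = 0.89796
Mean = (0.90805 + 0.83929 + 0.54348 + 0.53012 + 0.89796) / 5 = 0.7438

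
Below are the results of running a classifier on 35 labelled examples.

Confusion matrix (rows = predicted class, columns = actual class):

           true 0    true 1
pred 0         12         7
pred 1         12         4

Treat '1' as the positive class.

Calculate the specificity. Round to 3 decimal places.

0.500

Specificity = TN/(TN+FP) = 12/(12+12) = 0.500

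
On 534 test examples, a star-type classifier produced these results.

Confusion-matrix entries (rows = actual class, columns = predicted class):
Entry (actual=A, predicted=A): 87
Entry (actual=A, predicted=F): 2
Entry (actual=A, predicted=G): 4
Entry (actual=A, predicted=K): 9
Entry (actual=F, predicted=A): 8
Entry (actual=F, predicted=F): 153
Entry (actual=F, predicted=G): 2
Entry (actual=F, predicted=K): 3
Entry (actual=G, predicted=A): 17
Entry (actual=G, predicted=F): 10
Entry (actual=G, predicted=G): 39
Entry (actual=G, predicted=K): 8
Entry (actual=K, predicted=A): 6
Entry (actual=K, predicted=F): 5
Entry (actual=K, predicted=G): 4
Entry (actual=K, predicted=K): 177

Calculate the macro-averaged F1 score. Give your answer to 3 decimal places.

Per-class F1 score (2·TP/(2·TP+FP+FN)):
  A: TP=87, FP=8+17+6=31, FN=2+4+9=15 → 174/220 = 0.7909
  F: TP=153, FP=2+10+5=17, FN=8+2+3=13 → 306/336 = 0.9107
  G: TP=39, FP=4+2+4=10, FN=17+10+8=35 → 78/123 = 0.6341
  K: TP=177, FP=9+3+8=20, FN=6+5+4=15 → 354/389 = 0.9100
Macro-F1 score = mean = (0.7909 + 0.9107 + 0.6341 + 0.9100) / 4 = 0.811

0.811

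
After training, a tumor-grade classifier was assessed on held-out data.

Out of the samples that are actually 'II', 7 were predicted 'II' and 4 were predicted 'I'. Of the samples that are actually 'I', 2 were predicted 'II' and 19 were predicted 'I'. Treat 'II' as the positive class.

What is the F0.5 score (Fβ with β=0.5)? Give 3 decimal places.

Fβ = (1+β²)·TP / ((1+β²)·TP + β²·FN + FP), with β²=1/4
= 1.25·7 / (1.25·7 + 0.25·4 + 2) = 0.745

0.745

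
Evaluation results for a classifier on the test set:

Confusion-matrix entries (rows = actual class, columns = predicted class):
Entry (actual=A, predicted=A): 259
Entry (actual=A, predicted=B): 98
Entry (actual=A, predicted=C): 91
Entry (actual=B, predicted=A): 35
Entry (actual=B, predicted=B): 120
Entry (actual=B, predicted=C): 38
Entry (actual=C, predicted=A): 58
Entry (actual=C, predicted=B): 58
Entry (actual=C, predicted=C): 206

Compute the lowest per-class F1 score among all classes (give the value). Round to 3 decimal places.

0.512

Per-class F1 score (2·TP/(2·TP+FP+FN)):
  A: TP=259, FP=35+58=93, FN=98+91=189 → 518/800 = 0.6475
  B: TP=120, FP=98+58=156, FN=35+38=73 → 240/469 = 0.5117
  C: TP=206, FP=91+38=129, FN=58+58=116 → 412/657 = 0.6271
Lowest is class 'B' with F1 score = 0.512.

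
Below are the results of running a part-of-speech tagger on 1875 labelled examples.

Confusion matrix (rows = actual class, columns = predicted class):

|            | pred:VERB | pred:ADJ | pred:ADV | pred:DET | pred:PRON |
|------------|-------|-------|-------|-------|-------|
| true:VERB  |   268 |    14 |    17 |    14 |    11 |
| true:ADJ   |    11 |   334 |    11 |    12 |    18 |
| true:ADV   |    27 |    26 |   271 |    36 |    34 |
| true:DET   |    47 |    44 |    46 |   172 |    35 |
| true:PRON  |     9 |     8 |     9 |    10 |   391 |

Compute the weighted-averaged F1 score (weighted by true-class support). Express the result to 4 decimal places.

0.7584

Per-class F1 score (2·TP/(2·TP+FP+FN)):
  VERB: TP=268, FP=11+27+47+9=94, FN=14+17+14+11=56 → 536/686 = 0.78134
  ADJ: TP=334, FP=14+26+44+8=92, FN=11+11+12+18=52 → 668/812 = 0.82266
  ADV: TP=271, FP=17+11+46+9=83, FN=27+26+36+34=123 → 542/748 = 0.72460
  DET: TP=172, FP=14+12+36+10=72, FN=47+44+46+35=172 → 344/588 = 0.58503
  PRON: TP=391, FP=11+18+34+35=98, FN=9+8+9+10=36 → 782/916 = 0.85371
Weighted-F1 score = Σ (supportᵢ/N)·F1 scoreᵢ with N=1875: (324/1875)·0.78134 + (386/1875)·0.82266 + (394/1875)·0.72460 + (344/1875)·0.58503 + (427/1875)·0.85371 = 0.7584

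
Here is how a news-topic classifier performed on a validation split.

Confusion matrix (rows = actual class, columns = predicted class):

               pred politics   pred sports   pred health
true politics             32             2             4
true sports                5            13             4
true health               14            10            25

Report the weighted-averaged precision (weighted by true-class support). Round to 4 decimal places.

Per-class precision (TP/(TP+FP)):
  politics: TP=32, FP=5+14=19 → 32/51 = 0.62745
  sports: TP=13, FP=2+10=12 → 13/25 = 0.52000
  health: TP=25, FP=4+4=8 → 25/33 = 0.75758
Weighted-precision = Σ (supportᵢ/N)·precisionᵢ with N=109: (38/109)·0.62745 + (22/109)·0.52000 + (49/109)·0.75758 = 0.6643

0.6643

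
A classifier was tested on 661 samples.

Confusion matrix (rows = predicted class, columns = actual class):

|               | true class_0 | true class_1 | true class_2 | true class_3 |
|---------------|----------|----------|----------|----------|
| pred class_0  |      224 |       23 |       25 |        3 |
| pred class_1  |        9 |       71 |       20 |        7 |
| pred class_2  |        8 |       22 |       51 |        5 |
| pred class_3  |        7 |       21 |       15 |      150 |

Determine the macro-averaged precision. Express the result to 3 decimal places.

0.712

Per-class precision (TP/(TP+FP)):
  class_0: TP=224, FP=23+25+3=51 → 224/275 = 0.8145
  class_1: TP=71, FP=9+20+7=36 → 71/107 = 0.6636
  class_2: TP=51, FP=8+22+5=35 → 51/86 = 0.5930
  class_3: TP=150, FP=7+21+15=43 → 150/193 = 0.7772
Macro-precision = mean = (0.8145 + 0.6636 + 0.5930 + 0.7772) / 4 = 0.712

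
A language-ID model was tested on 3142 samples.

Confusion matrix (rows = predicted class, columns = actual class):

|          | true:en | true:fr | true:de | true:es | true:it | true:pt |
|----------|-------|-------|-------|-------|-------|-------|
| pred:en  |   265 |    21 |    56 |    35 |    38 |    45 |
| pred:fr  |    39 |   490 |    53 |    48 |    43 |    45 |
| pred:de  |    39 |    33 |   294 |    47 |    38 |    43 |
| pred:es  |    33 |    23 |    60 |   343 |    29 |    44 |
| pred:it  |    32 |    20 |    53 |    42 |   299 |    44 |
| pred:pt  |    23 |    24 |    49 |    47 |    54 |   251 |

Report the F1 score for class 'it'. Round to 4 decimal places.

F1 score = 2·TP/(2·TP+FP+FN).
it: TP=299, FP=32+20+53+42+44=191, FN=38+43+38+29+54=202 → 598/991 = 0.60343

0.6034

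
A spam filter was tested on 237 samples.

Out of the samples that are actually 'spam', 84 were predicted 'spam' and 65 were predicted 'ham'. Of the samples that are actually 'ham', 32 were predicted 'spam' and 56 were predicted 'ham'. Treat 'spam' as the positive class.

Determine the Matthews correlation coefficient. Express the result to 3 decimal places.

MCC = (TP·TN − FP·FN) / √((TP+FP)(TP+FN)(TN+FP)(TN+FN))
Numerator = 84·56 − 32·65 = 2624
Denominator = √(116·149·88·121) = √184040032 = 13566.1355
MCC = 2624 / 13566.1355 = 0.193

0.193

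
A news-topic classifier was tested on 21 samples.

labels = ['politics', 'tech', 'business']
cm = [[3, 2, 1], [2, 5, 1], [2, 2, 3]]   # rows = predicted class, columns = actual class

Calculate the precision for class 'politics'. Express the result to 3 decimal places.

Take TP from the diagonal, FP from the rest of the 'politics' prediction marginal, FN from the rest of the 'politics' actual marginal.
precision = TP/(TP+FP).
politics: TP=3, FP=2+1=3 → 3/6 = 0.5000

0.500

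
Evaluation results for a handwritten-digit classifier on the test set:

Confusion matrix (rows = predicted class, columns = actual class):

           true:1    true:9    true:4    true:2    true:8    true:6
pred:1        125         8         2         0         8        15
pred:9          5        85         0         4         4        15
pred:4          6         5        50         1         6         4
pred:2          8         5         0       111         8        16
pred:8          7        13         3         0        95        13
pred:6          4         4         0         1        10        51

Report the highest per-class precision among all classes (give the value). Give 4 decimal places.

0.7911

Per-class precision (TP/(TP+FP)):
  1: TP=125, FP=8+2+0+8+15=33 → 125/158 = 0.79114
  9: TP=85, FP=5+0+4+4+15=28 → 85/113 = 0.75221
  4: TP=50, FP=6+5+1+6+4=22 → 50/72 = 0.69444
  2: TP=111, FP=8+5+0+8+16=37 → 111/148 = 0.75000
  8: TP=95, FP=7+13+3+0+13=36 → 95/131 = 0.72519
  6: TP=51, FP=4+4+0+1+10=19 → 51/70 = 0.72857
Highest is class '1' with precision = 0.7911.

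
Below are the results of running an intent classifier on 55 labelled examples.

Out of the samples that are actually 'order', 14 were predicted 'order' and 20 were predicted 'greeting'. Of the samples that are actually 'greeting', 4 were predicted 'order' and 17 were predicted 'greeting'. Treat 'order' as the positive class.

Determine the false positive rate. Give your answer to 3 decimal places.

0.190

FPR = FP/(FP+TN) = 4/(4+17) = 0.190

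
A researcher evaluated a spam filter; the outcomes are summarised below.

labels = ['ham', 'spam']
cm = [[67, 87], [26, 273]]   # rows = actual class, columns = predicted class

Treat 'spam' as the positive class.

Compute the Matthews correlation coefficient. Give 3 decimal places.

MCC = (TP·TN − FP·FN) / √((TP+FP)(TP+FN)(TN+FP)(TN+FN))
Numerator = 273·67 − 87·26 = 16029
Denominator = √(360·299·154·93) = √1541620080 = 39263.4700
MCC = 16029 / 39263.4700 = 0.408

0.408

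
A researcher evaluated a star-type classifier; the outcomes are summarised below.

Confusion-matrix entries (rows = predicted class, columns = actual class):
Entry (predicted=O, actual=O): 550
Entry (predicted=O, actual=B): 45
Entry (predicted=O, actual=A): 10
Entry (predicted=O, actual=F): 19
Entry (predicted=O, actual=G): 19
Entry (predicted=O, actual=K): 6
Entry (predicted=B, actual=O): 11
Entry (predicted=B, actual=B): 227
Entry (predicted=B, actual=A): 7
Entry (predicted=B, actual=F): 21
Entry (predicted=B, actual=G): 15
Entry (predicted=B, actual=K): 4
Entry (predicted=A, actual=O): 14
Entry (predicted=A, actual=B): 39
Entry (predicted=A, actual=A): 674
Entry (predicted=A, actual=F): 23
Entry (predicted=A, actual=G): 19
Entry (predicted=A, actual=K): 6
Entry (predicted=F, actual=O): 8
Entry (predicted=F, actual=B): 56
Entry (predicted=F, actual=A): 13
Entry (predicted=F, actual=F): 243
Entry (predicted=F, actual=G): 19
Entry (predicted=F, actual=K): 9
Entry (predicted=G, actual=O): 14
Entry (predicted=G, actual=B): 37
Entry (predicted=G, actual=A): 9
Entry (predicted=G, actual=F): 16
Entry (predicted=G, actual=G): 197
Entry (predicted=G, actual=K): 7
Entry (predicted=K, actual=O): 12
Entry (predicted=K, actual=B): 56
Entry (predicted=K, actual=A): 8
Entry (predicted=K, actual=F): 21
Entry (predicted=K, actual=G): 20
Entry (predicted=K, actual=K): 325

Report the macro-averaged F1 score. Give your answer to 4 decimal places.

Per-class F1 score (2·TP/(2·TP+FP+FN)):
  O: TP=550, FP=45+10+19+19+6=99, FN=11+14+8+14+12=59 → 1100/1258 = 0.87440
  B: TP=227, FP=11+7+21+15+4=58, FN=45+39+56+37+56=233 → 454/745 = 0.60940
  A: TP=674, FP=14+39+23+19+6=101, FN=10+7+13+9+8=47 → 1348/1496 = 0.90107
  F: TP=243, FP=8+56+13+19+9=105, FN=19+21+23+16+21=100 → 486/691 = 0.70333
  G: TP=197, FP=14+37+9+16+7=83, FN=19+15+19+19+20=92 → 394/569 = 0.69244
  K: TP=325, FP=12+56+8+21+20=117, FN=6+4+6+9+7=32 → 650/799 = 0.81352
Macro-F1 score = mean = (0.87440 + 0.60940 + 0.90107 + 0.70333 + 0.69244 + 0.81352) / 6 = 0.7657

0.7657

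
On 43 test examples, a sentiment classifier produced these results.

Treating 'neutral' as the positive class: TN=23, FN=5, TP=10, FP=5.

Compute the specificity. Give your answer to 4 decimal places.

Specificity = TN/(TN+FP) = 23/(23+5) = 0.8214

0.8214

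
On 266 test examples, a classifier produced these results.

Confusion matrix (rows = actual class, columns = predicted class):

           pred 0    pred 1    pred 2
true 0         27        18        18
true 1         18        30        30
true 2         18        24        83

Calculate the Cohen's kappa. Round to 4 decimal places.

0.2518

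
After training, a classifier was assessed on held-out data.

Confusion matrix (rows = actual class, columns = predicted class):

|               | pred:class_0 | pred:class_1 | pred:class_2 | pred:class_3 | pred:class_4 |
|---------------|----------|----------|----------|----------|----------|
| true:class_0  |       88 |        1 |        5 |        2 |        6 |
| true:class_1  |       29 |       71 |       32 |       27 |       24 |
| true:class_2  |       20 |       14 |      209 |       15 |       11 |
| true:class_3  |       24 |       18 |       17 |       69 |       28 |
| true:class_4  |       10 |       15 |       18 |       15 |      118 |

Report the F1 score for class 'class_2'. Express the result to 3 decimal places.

One-vs-rest for 'class_2': TP = diagonal; FP = other classes predicted 'class_2'; FN = 'class_2' predicted as other.
F1 score = 2·TP/(2·TP+FP+FN).
class_2: TP=209, FP=5+32+17+18=72, FN=20+14+15+11=60 → 418/550 = 0.7600

0.760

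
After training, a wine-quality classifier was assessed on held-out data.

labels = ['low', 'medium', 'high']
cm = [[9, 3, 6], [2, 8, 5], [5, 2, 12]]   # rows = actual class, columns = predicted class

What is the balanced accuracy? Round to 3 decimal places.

0.555

Balanced accuracy = mean of per-class recall.
  low: recall = 9/18 = 0.5000
  medium: recall = 8/15 = 0.5333
  high: recall = 12/19 = 0.6316
Mean = (0.5000 + 0.5333 + 0.6316) / 3 = 0.555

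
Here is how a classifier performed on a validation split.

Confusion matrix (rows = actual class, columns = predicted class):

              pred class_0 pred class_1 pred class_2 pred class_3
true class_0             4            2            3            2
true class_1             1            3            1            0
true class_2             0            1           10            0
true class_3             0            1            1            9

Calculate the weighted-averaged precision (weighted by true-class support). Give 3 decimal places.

Per-class precision (TP/(TP+FP)):
  class_0: TP=4, FP=1+0+0=1 → 4/5 = 0.8000
  class_1: TP=3, FP=2+1+1=4 → 3/7 = 0.4286
  class_2: TP=10, FP=3+1+1=5 → 10/15 = 0.6667
  class_3: TP=9, FP=2+0+0=2 → 9/11 = 0.8182
Weighted-precision = Σ (supportᵢ/N)·precisionᵢ with N=38: (11/38)·0.8000 + (5/38)·0.4286 + (11/38)·0.6667 + (11/38)·0.8182 = 0.718

0.718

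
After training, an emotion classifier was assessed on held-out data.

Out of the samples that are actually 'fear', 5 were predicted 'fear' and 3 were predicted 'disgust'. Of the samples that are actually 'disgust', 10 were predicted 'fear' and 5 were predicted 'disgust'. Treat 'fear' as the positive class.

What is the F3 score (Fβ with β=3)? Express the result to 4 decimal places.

0.5747

Fβ = (1+β²)·TP / ((1+β²)·TP + β²·FN + FP), with β²=9
= 10·5 / (10·5 + 9·3 + 10) = 0.5747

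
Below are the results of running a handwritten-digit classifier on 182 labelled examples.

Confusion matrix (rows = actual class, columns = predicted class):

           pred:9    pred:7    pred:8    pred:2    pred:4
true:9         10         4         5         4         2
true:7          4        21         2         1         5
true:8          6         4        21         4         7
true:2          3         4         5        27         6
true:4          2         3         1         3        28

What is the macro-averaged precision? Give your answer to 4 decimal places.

0.5753

Per-class precision (TP/(TP+FP)):
  9: TP=10, FP=4+6+3+2=15 → 10/25 = 0.40000
  7: TP=21, FP=4+4+4+3=15 → 21/36 = 0.58333
  8: TP=21, FP=5+2+5+1=13 → 21/34 = 0.61765
  2: TP=27, FP=4+1+4+3=12 → 27/39 = 0.69231
  4: TP=28, FP=2+5+7+6=20 → 28/48 = 0.58333
Macro-precision = mean = (0.40000 + 0.58333 + 0.61765 + 0.69231 + 0.58333) / 5 = 0.5753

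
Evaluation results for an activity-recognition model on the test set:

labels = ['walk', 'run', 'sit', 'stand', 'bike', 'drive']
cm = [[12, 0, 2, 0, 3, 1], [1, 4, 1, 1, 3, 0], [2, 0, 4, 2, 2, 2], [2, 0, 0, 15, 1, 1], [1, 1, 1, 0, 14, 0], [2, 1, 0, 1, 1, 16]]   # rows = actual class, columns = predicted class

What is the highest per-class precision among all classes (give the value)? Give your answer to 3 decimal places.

0.800

Per-class precision (TP/(TP+FP)):
  walk: TP=12, FP=1+2+2+1+2=8 → 12/20 = 0.6000
  run: TP=4, FP=0+0+0+1+1=2 → 4/6 = 0.6667
  sit: TP=4, FP=2+1+0+1+0=4 → 4/8 = 0.5000
  stand: TP=15, FP=0+1+2+0+1=4 → 15/19 = 0.7895
  bike: TP=14, FP=3+3+2+1+1=10 → 14/24 = 0.5833
  drive: TP=16, FP=1+0+2+1+0=4 → 16/20 = 0.8000
Highest is class 'drive' with precision = 0.800.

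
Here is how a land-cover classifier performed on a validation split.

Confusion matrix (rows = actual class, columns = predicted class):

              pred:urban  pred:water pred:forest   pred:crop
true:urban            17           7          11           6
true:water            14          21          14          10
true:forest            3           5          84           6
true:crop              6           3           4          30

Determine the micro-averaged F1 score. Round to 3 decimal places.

Micro-averaging pools counts across classes: ΣTP=152, ΣFP=89, ΣFN=89.
Micro-F1 score = 2·TP/(2·TP+FP+FN) on pooled counts = 0.631 (equals overall accuracy in single-label multiclass).

0.631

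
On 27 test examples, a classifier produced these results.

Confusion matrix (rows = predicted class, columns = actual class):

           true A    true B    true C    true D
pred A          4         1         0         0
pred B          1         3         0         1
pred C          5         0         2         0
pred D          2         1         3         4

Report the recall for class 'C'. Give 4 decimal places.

0.4000

recall = TP/(TP+FN).
C: TP=2, FN=0+0+3=3 → 2/5 = 0.40000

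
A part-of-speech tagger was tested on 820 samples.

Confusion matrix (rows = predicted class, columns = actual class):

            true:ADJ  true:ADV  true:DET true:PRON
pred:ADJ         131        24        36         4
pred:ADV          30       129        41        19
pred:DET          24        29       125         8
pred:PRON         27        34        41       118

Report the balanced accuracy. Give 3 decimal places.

0.630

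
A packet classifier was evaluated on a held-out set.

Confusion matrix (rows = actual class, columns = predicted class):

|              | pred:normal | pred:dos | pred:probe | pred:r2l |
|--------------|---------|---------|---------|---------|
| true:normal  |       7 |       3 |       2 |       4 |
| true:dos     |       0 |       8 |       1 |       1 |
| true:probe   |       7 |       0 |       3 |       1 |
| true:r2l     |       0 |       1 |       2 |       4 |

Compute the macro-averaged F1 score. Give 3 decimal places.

Per-class F1 score (2·TP/(2·TP+FP+FN)):
  normal: TP=7, FP=0+7+0=7, FN=3+2+4=9 → 14/30 = 0.4667
  dos: TP=8, FP=3+0+1=4, FN=0+1+1=2 → 16/22 = 0.7273
  probe: TP=3, FP=2+1+2=5, FN=7+0+1=8 → 6/19 = 0.3158
  r2l: TP=4, FP=4+1+1=6, FN=0+1+2=3 → 8/17 = 0.4706
Macro-F1 score = mean = (0.4667 + 0.7273 + 0.3158 + 0.4706) / 4 = 0.495

0.495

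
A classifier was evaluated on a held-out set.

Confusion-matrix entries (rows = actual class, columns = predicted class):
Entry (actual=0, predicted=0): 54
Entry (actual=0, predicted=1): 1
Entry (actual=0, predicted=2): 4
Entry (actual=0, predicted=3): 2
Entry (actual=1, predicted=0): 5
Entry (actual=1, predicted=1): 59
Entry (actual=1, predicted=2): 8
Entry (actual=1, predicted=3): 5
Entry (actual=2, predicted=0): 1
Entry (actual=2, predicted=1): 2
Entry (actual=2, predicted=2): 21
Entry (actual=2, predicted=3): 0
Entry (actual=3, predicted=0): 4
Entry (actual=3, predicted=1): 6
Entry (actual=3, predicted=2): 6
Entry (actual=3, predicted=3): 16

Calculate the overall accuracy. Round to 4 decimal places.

0.7732

Accuracy = trace / total = (54+59+21+16=150) / 194 = 150/194 = 0.7732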